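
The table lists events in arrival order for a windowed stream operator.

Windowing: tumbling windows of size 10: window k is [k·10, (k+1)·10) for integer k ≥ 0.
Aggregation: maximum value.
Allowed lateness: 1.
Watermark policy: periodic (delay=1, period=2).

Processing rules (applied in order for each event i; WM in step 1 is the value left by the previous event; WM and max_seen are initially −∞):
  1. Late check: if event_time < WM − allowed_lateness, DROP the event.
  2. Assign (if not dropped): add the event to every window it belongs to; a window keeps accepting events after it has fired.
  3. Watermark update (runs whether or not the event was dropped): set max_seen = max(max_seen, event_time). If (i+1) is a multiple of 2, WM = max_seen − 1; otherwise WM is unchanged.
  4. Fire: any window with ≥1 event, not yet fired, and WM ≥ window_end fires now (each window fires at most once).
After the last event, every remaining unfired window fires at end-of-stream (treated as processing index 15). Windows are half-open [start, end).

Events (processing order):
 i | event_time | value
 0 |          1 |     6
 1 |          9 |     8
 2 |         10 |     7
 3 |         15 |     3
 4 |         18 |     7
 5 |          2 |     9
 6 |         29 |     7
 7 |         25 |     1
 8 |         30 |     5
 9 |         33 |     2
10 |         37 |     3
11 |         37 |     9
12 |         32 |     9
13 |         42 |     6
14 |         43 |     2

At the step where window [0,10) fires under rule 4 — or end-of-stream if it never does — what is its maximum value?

i=0 t=1 v=6: → [0,10); WM=−∞
i=1 t=9 v=8: → [0,10); WM=8
i=2 t=10 v=7: → [10,20); WM=8
i=3 t=15 v=3: → [10,20); WM=14; [0,10) fires=8
i=4 t=18 v=7: → [10,20); WM=14
i=5 t=2 v=9: DROP (t<14-1); WM=17
i=6 t=29 v=7: → [20,30); WM=17
i=7 t=25 v=1: → [20,30); WM=28; [10,20) fires=7
i=8 t=30 v=5: → [30,40); WM=28
i=9 t=33 v=2: → [30,40); WM=32; [20,30) fires=7
i=10 t=37 v=3: → [30,40); WM=32
i=11 t=37 v=9: → [30,40); WM=36
i=12 t=32 v=9: DROP (t<36-1); WM=36
i=13 t=42 v=6: → [40,50); WM=41; [30,40) fires=9
i=14 t=43 v=2: → [40,50); WM=41

8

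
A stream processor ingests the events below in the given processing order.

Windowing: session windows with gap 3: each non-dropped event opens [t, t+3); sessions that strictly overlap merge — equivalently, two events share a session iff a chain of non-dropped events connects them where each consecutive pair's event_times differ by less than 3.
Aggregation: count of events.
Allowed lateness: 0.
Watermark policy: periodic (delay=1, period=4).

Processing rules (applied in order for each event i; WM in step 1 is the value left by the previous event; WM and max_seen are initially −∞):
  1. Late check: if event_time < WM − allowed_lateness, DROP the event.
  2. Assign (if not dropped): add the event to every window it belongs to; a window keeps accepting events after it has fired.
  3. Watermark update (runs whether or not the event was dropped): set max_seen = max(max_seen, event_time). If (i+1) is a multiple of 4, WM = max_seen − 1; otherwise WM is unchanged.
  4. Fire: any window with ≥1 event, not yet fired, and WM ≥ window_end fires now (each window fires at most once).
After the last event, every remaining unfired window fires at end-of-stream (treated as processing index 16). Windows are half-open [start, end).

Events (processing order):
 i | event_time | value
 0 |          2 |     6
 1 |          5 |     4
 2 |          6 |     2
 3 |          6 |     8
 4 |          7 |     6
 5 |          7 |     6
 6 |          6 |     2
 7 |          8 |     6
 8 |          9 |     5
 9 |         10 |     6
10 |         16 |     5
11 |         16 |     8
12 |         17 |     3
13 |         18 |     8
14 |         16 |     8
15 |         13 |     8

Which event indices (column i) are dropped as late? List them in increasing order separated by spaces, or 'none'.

i=0 t=2 v=6: → [2,5); WM=−∞
i=1 t=5 v=4: → [5,8); WM=−∞
i=2 t=6 v=2: → [5,9); WM=−∞
i=3 t=6 v=8: → [5,9); WM=5
i=4 t=7 v=6: → [5,10); WM=5
i=5 t=7 v=6: → [5,10); WM=5
i=6 t=6 v=2: → [5,10); WM=5
i=7 t=8 v=6: → [5,11); WM=7
i=8 t=9 v=5: → [5,12); WM=7
i=9 t=10 v=6: → [5,13); WM=7
i=10 t=16 v=5: → [16,19); WM=7
i=11 t=16 v=8: → [16,19); WM=15
i=12 t=17 v=3: → [16,20); WM=15
i=13 t=18 v=8: → [16,21); WM=15
i=14 t=16 v=8: → [16,21); WM=15
i=15 t=13 v=8: DROP (t<15-0); WM=17

15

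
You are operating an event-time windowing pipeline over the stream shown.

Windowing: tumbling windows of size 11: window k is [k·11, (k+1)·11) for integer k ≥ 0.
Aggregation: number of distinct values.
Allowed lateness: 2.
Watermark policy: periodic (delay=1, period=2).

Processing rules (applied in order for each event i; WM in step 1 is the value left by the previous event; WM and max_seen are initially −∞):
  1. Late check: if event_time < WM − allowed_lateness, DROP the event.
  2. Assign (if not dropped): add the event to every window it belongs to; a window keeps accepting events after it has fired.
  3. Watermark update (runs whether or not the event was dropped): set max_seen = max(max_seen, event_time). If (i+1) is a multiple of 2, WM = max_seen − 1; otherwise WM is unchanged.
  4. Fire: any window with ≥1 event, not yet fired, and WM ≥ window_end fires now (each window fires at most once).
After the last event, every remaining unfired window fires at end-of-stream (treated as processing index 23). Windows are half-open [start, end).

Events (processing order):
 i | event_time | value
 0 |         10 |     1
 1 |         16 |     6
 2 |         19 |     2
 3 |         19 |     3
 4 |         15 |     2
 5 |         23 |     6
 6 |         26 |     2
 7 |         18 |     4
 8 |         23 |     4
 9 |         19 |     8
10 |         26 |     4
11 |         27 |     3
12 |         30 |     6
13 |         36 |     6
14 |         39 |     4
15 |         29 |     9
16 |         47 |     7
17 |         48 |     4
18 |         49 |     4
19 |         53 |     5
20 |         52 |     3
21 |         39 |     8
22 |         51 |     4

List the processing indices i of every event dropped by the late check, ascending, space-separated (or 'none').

4 7 9 15 21

i=0 t=10 v=1: → [0,11); WM=−∞
i=1 t=16 v=6: → [11,22); WM=15; [0,11) fires=1
i=2 t=19 v=2: → [11,22); WM=15
i=3 t=19 v=3: → [11,22); WM=18
i=4 t=15 v=2: DROP (t<18-2); WM=18
i=5 t=23 v=6: → [22,33); WM=22; [11,22) fires=3
i=6 t=26 v=2: → [22,33); WM=22
i=7 t=18 v=4: DROP (t<22-2); WM=25
i=8 t=23 v=4: → [22,33); WM=25
i=9 t=19 v=8: DROP (t<25-2); WM=25
i=10 t=26 v=4: → [22,33); WM=25
i=11 t=27 v=3: → [22,33); WM=26
i=12 t=30 v=6: → [22,33); WM=26
i=13 t=36 v=6: → [33,44); WM=35; [22,33) fires=4
i=14 t=39 v=4: → [33,44); WM=35
i=15 t=29 v=9: DROP (t<35-2); WM=38
i=16 t=47 v=7: → [44,55); WM=38
i=17 t=48 v=4: → [44,55); WM=47; [33,44) fires=2
i=18 t=49 v=4: → [44,55); WM=47
i=19 t=53 v=5: → [44,55); WM=52
i=20 t=52 v=3: → [44,55); WM=52
i=21 t=39 v=8: DROP (t<52-2); WM=52
i=22 t=51 v=4: → [44,55); WM=52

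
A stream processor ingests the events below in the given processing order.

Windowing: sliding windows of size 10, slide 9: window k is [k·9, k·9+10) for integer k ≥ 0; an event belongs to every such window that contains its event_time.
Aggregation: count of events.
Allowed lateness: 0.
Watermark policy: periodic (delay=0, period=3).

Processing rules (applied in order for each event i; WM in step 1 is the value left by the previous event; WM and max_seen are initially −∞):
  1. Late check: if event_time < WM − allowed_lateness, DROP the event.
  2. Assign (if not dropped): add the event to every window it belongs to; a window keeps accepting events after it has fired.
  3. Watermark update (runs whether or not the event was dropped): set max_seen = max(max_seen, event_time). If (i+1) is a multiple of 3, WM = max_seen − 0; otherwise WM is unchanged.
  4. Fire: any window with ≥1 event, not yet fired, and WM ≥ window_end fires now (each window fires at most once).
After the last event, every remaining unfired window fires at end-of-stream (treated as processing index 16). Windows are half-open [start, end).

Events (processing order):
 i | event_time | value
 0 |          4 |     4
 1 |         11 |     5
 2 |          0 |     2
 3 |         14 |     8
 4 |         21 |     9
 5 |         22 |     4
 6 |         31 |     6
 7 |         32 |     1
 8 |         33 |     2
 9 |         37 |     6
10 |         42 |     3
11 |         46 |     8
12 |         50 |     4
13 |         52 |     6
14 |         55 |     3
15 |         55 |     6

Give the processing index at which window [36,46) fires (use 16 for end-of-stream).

11

i=0 t=4 v=4: → [0,10); WM=−∞
i=1 t=11 v=5: → [9,19); WM=−∞
i=2 t=0 v=2: → [0,10); WM=11; [0,10) fires=2
i=3 t=14 v=8: → [9,19); WM=11
i=4 t=21 v=9: → [18,28); WM=11
i=5 t=22 v=4: → [18,28); WM=22; [9,19) fires=2
i=6 t=31 v=6: → [27,37); WM=22
i=7 t=32 v=1: → [27,37); WM=22
i=8 t=33 v=2: → [27,37); WM=33; [18,28) fires=2
i=9 t=37 v=6: → [36,46); WM=33
i=10 t=42 v=3: → [36,46); WM=33
i=11 t=46 v=8: → [45,55); WM=46; [27,37) fires=3 [36,46) fires=2
i=12 t=50 v=4: → [45,55); WM=46
i=13 t=52 v=6: → [45,55); WM=46
i=14 t=55 v=3: → [54,64); WM=55; [45,55) fires=3
i=15 t=55 v=6: → [54,64); WM=55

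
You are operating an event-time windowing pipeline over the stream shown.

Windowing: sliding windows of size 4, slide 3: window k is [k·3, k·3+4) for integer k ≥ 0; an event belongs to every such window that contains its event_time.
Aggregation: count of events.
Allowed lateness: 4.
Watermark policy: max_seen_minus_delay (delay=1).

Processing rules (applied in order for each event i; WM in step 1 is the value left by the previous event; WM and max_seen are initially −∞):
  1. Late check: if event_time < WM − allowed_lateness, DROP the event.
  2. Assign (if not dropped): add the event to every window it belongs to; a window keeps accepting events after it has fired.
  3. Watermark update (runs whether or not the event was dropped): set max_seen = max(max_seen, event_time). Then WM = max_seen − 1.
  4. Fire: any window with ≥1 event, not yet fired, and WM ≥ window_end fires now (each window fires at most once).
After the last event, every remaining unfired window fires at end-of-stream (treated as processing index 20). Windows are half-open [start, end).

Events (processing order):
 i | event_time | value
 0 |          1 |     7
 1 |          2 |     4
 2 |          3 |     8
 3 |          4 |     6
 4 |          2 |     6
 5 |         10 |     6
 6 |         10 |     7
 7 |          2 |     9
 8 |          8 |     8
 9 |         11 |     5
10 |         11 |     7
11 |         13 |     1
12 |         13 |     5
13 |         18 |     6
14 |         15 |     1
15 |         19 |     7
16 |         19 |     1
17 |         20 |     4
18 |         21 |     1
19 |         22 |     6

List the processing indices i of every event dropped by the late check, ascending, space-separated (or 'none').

i=0 t=1 v=7: → [0,4); WM=0
i=1 t=2 v=4: → [0,4); WM=1
i=2 t=3 v=8: → [3,7),[0,4); WM=2
i=3 t=4 v=6: → [3,7); WM=3
i=4 t=2 v=6: → [0,4); WM=3
i=5 t=10 v=6: → [9,13); WM=9; [0,4) fires=4 [3,7) fires=2
i=6 t=10 v=7: → [9,13); WM=9
i=7 t=2 v=9: DROP (t<9-4); WM=9
i=8 t=8 v=8: → [6,10); WM=9
i=9 t=11 v=5: → [9,13); WM=10; [6,10) fires=1
i=10 t=11 v=7: → [9,13); WM=10
i=11 t=13 v=1: → [12,16); WM=12
i=12 t=13 v=5: → [12,16); WM=12
i=13 t=18 v=6: → [18,22),[15,19); WM=17; [9,13) fires=4 [12,16) fires=2
i=14 t=15 v=1: → [15,19),[12,16); WM=17
i=15 t=19 v=7: → [18,22); WM=18
i=16 t=19 v=1: → [18,22); WM=18
i=17 t=20 v=4: → [18,22); WM=19; [15,19) fires=2
i=18 t=21 v=1: → [21,25),[18,22); WM=20
i=19 t=22 v=6: → [21,25); WM=21

7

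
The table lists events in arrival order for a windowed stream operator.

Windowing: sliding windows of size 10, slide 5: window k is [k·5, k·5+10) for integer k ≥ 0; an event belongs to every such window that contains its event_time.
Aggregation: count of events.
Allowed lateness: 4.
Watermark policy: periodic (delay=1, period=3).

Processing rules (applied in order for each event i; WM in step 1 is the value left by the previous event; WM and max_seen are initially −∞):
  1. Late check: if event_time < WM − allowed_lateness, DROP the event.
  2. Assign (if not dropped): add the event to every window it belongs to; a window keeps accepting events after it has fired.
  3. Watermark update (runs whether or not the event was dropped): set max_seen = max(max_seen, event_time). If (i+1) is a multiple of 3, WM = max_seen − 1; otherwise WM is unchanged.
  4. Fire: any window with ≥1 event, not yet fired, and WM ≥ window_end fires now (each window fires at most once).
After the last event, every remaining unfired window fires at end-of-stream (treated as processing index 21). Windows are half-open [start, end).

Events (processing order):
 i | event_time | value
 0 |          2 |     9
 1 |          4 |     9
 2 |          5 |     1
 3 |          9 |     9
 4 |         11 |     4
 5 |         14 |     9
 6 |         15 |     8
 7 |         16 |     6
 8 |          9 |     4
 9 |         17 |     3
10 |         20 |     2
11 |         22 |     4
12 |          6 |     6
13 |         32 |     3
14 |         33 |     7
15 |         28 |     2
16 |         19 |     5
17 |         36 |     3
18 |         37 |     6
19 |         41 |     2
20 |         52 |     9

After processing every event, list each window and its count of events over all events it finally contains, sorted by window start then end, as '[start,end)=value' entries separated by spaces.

i=0 t=2 v=9: → [0,10); WM=−∞
i=1 t=4 v=9: → [0,10); WM=−∞
i=2 t=5 v=1: → [5,15),[0,10); WM=4
i=3 t=9 v=9: → [5,15),[0,10); WM=4
i=4 t=11 v=4: → [10,20),[5,15); WM=4
i=5 t=14 v=9: → [10,20),[5,15); WM=13; [0,10) fires=4
i=6 t=15 v=8: → [15,25),[10,20); WM=13
i=7 t=16 v=6: → [15,25),[10,20); WM=13
i=8 t=9 v=4: → [5,15),[0,10); WM=15; [5,15) fires=5
i=9 t=17 v=3: → [15,25),[10,20); WM=15
i=10 t=20 v=2: → [20,30),[15,25); WM=15
i=11 t=22 v=4: → [20,30),[15,25); WM=21; [10,20) fires=5
i=12 t=6 v=6: DROP (t<21-4); WM=21
i=13 t=32 v=3: → [30,40),[25,35); WM=21
i=14 t=33 v=7: → [30,40),[25,35); WM=32; [15,25) fires=5 [20,30) fires=2
i=15 t=28 v=2: → [25,35),[20,30); WM=32
i=16 t=19 v=5: DROP (t<32-4); WM=32
i=17 t=36 v=3: → [35,45),[30,40); WM=35; [25,35) fires=3
i=18 t=37 v=6: → [35,45),[30,40); WM=35
i=19 t=41 v=2: → [40,50),[35,45); WM=35
i=20 t=52 v=9: → [50,60),[45,55); WM=51; [30,40) fires=4 [35,45) fires=3 [40,50) fires=1

[0,10)=5 [5,15)=5 [10,20)=5 [15,25)=5 [20,30)=3 [25,35)=3 [30,40)=4 [35,45)=3 [40,50)=1 [45,55)=1 [50,60)=1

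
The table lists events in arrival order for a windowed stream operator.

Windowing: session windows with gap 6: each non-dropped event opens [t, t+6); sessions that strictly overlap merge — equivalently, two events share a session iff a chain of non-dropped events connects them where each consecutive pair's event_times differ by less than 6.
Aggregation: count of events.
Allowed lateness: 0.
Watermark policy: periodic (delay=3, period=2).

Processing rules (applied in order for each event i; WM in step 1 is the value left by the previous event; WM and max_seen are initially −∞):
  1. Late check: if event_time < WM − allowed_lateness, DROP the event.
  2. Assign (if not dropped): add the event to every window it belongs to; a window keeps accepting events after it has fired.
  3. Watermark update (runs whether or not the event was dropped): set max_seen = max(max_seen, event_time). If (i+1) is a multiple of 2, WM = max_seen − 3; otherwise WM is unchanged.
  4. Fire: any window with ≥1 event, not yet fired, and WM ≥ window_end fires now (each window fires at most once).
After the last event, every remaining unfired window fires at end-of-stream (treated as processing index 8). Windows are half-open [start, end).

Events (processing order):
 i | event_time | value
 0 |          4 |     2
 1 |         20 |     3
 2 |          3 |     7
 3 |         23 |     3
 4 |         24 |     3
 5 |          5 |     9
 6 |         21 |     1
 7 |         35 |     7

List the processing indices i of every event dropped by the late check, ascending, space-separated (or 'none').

i=0 t=4 v=2: → [4,10); WM=−∞
i=1 t=20 v=3: → [20,26); WM=17
i=2 t=3 v=7: DROP (t<17-0); WM=17
i=3 t=23 v=3: → [20,29); WM=20
i=4 t=24 v=3: → [20,30); WM=20
i=5 t=5 v=9: DROP (t<20-0); WM=21
i=6 t=21 v=1: → [20,30); WM=21
i=7 t=35 v=7: → [35,41); WM=32

2 5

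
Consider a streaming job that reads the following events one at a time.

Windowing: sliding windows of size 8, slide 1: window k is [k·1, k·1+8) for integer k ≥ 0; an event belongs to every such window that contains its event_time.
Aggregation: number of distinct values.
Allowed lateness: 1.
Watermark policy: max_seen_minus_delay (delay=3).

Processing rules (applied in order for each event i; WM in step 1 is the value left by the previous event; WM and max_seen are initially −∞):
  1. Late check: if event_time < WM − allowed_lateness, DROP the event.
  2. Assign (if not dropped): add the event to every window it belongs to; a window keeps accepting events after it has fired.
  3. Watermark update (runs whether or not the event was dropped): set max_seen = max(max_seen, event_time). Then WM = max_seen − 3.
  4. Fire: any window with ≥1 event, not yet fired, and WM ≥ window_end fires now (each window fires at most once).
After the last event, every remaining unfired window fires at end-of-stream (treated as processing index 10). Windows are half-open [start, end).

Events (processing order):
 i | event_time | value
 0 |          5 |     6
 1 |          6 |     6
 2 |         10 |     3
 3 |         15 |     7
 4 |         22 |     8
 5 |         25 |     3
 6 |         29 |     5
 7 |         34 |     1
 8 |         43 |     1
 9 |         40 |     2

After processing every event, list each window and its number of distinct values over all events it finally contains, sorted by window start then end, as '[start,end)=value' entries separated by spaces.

i=0 t=5 v=6: → [5,13),[4,12),[3,11),[2,10),[1,9),[0,8); WM=2
i=1 t=6 v=6: → [6,14),[5,13),[4,12),[3,11),[2,10),[1,9),[0,8); WM=3
i=2 t=10 v=3: → [10,18),[9,17),[8,16),[7,15),[6,14),[5,13),[4,12),[3,11); WM=7
i=3 t=15 v=7: → [15,23),[14,22),[13,21),[12,20),[11,19),[10,18),[9,17),[8,16); WM=12; [0,8) fires=1 [1,9) fires=1 [2,10) fires=1 [3,11) fires=2 [4,12) fires=2
i=4 t=22 v=8: → [22,30),[21,29),[20,28),[19,27),[18,26),[17,25),[16,24),[15,23); WM=19; [5,13) fires=2 [6,14) fires=2 [7,15) fires=1 [8,16) fires=2 [9,17) fires=2 [10,18) fires=2 [11,19) fires=1
i=5 t=25 v=3: → [25,33),[24,32),[23,31),[22,30),[21,29),[20,28),[19,27),[18,26); WM=22; [12,20) fires=1 [13,21) fires=1 [14,22) fires=1
i=6 t=29 v=5: → [29,37),[28,36),[27,35),[26,34),[25,33),[24,32),[23,31),[22,30); WM=26; [15,23) fires=2 [16,24) fires=1 [17,25) fires=1 [18,26) fires=2
i=7 t=34 v=1: → [34,42),[33,41),[32,40),[31,39),[30,38),[29,37),[28,36),[27,35); WM=31; [19,27) fires=2 [20,28) fires=2 [21,29) fires=2 [22,30) fires=3 [23,31) fires=2
i=8 t=43 v=1: → [43,51),[42,50),[41,49),[40,48),[39,47),[38,46),[37,45),[36,44); WM=40; [24,32) fires=2 [25,33) fires=2 [26,34) fires=1 [27,35) fires=2 [28,36) fires=2 [29,37) fires=2 [30,38) fires=1 [31,39) fires=1 [32,40) fires=1
i=9 t=40 v=2: → [40,48),[39,47),[38,46),[37,45),[36,44),[35,43),[34,42),[33,41); WM=40

[0,8)=1 [1,9)=1 [2,10)=1 [3,11)=2 [4,12)=2 [5,13)=2 [6,14)=2 [7,15)=1 [8,16)=2 [9,17)=2 [10,18)=2 [11,19)=1 [12,20)=1 [13,21)=1 [14,22)=1 [15,23)=2 [16,24)=1 [17,25)=1 [18,26)=2 [19,27)=2 [20,28)=2 [21,29)=2 [22,30)=3 [23,31)=2 [24,32)=2 [25,33)=2 [26,34)=1 [27,35)=2 [28,36)=2 [29,37)=2 [30,38)=1 [31,39)=1 [32,40)=1 [33,41)=2 [34,42)=2 [35,43)=1 [36,44)=2 [37,45)=2 [38,46)=2 [39,47)=2 [40,48)=2 [41,49)=1 [42,50)=1 [43,51)=1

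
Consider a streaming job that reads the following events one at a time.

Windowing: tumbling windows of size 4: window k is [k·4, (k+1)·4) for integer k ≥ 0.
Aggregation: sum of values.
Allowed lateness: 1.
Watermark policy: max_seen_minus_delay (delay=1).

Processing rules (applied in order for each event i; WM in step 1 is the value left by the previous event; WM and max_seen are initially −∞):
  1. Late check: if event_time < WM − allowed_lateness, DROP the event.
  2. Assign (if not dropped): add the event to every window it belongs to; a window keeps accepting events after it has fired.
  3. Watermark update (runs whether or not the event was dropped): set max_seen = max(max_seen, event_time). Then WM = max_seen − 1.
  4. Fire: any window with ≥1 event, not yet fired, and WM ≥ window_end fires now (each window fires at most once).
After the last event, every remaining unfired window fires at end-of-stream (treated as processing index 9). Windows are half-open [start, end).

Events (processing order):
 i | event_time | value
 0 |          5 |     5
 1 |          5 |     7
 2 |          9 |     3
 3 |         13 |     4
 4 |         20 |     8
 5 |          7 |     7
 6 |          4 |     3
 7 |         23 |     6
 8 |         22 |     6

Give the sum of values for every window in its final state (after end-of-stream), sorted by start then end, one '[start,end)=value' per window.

[4,8)=12 [8,12)=3 [12,16)=4 [20,24)=20

i=0 t=5 v=5: → [4,8); WM=4
i=1 t=5 v=7: → [4,8); WM=4
i=2 t=9 v=3: → [8,12); WM=8; [4,8) fires=12
i=3 t=13 v=4: → [12,16); WM=12; [8,12) fires=3
i=4 t=20 v=8: → [20,24); WM=19; [12,16) fires=4
i=5 t=7 v=7: DROP (t<19-1); WM=19
i=6 t=4 v=3: DROP (t<19-1); WM=19
i=7 t=23 v=6: → [20,24); WM=22
i=8 t=22 v=6: → [20,24); WM=22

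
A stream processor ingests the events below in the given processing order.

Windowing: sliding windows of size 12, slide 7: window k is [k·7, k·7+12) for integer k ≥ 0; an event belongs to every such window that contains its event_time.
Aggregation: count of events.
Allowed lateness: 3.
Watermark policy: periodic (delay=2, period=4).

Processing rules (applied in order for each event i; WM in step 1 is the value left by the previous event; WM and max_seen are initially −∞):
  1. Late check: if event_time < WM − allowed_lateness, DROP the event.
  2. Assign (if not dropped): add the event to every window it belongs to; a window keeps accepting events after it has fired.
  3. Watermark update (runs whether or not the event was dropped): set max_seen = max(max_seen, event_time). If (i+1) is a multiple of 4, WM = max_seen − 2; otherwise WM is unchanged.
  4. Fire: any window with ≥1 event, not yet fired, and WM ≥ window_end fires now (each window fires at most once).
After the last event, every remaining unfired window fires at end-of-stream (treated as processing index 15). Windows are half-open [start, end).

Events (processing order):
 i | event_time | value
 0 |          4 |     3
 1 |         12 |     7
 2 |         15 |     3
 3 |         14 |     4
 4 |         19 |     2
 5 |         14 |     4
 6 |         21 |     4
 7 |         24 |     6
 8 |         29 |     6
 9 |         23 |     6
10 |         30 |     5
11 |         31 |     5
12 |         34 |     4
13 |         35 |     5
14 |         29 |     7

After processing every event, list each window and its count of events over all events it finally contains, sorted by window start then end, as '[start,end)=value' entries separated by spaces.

i=0 t=4 v=3: → [0,12); WM=−∞
i=1 t=12 v=7: → [7,19); WM=−∞
i=2 t=15 v=3: → [14,26),[7,19); WM=−∞
i=3 t=14 v=4: → [14,26),[7,19); WM=13; [0,12) fires=1
i=4 t=19 v=2: → [14,26); WM=13
i=5 t=14 v=4: → [14,26),[7,19); WM=13
i=6 t=21 v=4: → [21,33),[14,26); WM=13
i=7 t=24 v=6: → [21,33),[14,26); WM=22; [7,19) fires=4
i=8 t=29 v=6: → [28,40),[21,33); WM=22
i=9 t=23 v=6: → [21,33),[14,26); WM=22
i=10 t=30 v=5: → [28,40),[21,33); WM=22
i=11 t=31 v=5: → [28,40),[21,33); WM=29; [14,26) fires=7
i=12 t=34 v=4: → [28,40); WM=29
i=13 t=35 v=5: → [35,47),[28,40); WM=29
i=14 t=29 v=7: → [28,40),[21,33); WM=29

[0,12)=1 [7,19)=4 [14,26)=7 [21,33)=7 [28,40)=6 [35,47)=1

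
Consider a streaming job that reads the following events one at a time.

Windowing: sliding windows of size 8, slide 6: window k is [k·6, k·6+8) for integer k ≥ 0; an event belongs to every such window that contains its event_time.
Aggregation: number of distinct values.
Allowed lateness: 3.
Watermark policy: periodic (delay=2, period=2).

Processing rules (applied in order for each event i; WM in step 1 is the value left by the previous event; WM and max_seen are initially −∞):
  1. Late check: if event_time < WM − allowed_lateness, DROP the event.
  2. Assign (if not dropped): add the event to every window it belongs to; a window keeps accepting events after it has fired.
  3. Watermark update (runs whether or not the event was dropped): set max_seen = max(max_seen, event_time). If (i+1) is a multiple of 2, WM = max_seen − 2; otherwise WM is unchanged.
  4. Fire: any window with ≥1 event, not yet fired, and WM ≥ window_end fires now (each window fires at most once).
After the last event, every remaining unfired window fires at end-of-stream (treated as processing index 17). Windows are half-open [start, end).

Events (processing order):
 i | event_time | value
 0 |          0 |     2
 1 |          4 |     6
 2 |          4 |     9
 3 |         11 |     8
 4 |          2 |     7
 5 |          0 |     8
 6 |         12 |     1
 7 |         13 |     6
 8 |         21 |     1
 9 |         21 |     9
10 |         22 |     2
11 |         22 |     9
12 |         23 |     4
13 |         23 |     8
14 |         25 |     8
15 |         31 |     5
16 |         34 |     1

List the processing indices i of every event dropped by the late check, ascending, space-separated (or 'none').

i=0 t=0 v=2: → [0,8); WM=−∞
i=1 t=4 v=6: → [0,8); WM=2
i=2 t=4 v=9: → [0,8); WM=2
i=3 t=11 v=8: → [6,14); WM=9; [0,8) fires=3
i=4 t=2 v=7: DROP (t<9-3); WM=9
i=5 t=0 v=8: DROP (t<9-3); WM=9
i=6 t=12 v=1: → [12,20),[6,14); WM=9
i=7 t=13 v=6: → [12,20),[6,14); WM=11
i=8 t=21 v=1: → [18,26); WM=11
i=9 t=21 v=9: → [18,26); WM=19; [6,14) fires=3
i=10 t=22 v=2: → [18,26); WM=19
i=11 t=22 v=9: → [18,26); WM=20; [12,20) fires=2
i=12 t=23 v=4: → [18,26); WM=20
i=13 t=23 v=8: → [18,26); WM=21
i=14 t=25 v=8: → [24,32),[18,26); WM=21
i=15 t=31 v=5: → [30,38),[24,32); WM=29; [18,26) fires=5
i=16 t=34 v=1: → [30,38); WM=29

4 5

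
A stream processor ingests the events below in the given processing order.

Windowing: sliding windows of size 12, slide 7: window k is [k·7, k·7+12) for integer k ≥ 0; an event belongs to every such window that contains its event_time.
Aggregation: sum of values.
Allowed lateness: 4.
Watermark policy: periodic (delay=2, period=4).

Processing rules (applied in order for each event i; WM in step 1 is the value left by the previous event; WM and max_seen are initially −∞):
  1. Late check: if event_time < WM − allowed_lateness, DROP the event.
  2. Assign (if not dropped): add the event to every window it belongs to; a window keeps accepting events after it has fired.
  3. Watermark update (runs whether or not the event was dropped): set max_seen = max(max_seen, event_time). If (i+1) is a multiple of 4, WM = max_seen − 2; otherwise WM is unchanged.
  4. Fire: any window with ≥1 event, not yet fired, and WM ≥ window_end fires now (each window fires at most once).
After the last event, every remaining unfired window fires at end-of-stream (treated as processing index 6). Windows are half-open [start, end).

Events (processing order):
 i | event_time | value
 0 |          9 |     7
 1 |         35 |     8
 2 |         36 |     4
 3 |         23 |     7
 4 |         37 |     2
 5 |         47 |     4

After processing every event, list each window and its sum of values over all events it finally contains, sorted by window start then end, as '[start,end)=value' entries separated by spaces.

i=0 t=9 v=7: → [7,19),[0,12); WM=−∞
i=1 t=35 v=8: → [35,47),[28,40); WM=−∞
i=2 t=36 v=4: → [35,47),[28,40); WM=−∞
i=3 t=23 v=7: → [21,33),[14,26); WM=34; [0,12) fires=7 [7,19) fires=7 [14,26) fires=7 [21,33) fires=7
i=4 t=37 v=2: → [35,47),[28,40); WM=34
i=5 t=47 v=4: → [42,54); WM=34

[0,12)=7 [7,19)=7 [14,26)=7 [21,33)=7 [28,40)=14 [35,47)=14 [42,54)=4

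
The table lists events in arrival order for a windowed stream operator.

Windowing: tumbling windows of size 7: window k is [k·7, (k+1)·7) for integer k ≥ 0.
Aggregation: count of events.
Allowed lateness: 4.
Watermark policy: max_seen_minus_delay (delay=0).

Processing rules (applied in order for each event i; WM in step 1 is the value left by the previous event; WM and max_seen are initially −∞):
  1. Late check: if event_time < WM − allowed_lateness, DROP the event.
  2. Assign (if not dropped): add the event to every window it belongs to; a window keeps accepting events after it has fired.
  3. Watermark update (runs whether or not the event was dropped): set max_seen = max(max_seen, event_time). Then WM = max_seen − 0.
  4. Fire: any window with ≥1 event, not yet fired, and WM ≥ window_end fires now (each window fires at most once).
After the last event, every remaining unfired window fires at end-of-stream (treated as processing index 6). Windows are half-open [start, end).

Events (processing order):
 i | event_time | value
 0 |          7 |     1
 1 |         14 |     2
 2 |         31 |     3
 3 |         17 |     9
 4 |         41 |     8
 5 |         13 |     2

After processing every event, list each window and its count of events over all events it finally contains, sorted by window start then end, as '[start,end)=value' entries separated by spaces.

[7,14)=1 [14,21)=1 [28,35)=1 [35,42)=1

i=0 t=7 v=1: → [7,14); WM=7
i=1 t=14 v=2: → [14,21); WM=14; [7,14) fires=1
i=2 t=31 v=3: → [28,35); WM=31; [14,21) fires=1
i=3 t=17 v=9: DROP (t<31-4); WM=31
i=4 t=41 v=8: → [35,42); WM=41; [28,35) fires=1
i=5 t=13 v=2: DROP (t<41-4); WM=41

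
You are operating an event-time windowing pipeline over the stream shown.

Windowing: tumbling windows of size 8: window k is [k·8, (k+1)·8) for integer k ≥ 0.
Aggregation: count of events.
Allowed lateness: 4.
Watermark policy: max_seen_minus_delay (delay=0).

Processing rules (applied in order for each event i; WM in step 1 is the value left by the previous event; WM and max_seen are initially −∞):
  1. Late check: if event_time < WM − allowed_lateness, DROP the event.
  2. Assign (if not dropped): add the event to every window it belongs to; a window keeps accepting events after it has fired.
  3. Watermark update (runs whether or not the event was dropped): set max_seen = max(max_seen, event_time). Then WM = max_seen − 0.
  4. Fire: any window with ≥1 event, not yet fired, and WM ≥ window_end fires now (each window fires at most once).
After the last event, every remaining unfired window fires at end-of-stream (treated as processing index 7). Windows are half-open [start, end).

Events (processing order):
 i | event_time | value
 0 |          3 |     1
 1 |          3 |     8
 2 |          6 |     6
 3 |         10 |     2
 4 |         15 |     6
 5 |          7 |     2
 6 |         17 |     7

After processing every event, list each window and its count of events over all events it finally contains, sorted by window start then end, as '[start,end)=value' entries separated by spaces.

i=0 t=3 v=1: → [0,8); WM=3
i=1 t=3 v=8: → [0,8); WM=3
i=2 t=6 v=6: → [0,8); WM=6
i=3 t=10 v=2: → [8,16); WM=10; [0,8) fires=3
i=4 t=15 v=6: → [8,16); WM=15
i=5 t=7 v=2: DROP (t<15-4); WM=15
i=6 t=17 v=7: → [16,24); WM=17; [8,16) fires=2

[0,8)=3 [8,16)=2 [16,24)=1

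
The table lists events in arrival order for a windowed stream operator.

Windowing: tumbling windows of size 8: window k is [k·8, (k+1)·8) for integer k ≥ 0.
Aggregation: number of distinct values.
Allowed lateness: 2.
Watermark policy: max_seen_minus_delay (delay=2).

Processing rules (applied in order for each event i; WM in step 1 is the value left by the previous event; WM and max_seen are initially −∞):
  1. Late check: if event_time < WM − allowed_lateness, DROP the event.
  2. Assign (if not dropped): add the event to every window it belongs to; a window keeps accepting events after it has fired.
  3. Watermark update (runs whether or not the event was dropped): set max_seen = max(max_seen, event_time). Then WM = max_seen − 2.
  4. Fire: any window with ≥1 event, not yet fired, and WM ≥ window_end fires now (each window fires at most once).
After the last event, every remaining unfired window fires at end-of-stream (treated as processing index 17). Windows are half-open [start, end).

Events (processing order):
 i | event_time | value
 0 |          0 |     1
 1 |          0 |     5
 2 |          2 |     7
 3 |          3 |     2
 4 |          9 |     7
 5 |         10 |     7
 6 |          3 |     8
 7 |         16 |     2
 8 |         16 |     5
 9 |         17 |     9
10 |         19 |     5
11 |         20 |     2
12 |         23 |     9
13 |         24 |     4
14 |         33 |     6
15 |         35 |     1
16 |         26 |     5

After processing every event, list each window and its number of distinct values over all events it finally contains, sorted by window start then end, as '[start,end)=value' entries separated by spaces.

i=0 t=0 v=1: → [0,8); WM=-2
i=1 t=0 v=5: → [0,8); WM=-2
i=2 t=2 v=7: → [0,8); WM=0
i=3 t=3 v=2: → [0,8); WM=1
i=4 t=9 v=7: → [8,16); WM=7
i=5 t=10 v=7: → [8,16); WM=8; [0,8) fires=4
i=6 t=3 v=8: DROP (t<8-2); WM=8
i=7 t=16 v=2: → [16,24); WM=14
i=8 t=16 v=5: → [16,24); WM=14
i=9 t=17 v=9: → [16,24); WM=15
i=10 t=19 v=5: → [16,24); WM=17; [8,16) fires=1
i=11 t=20 v=2: → [16,24); WM=18
i=12 t=23 v=9: → [16,24); WM=21
i=13 t=24 v=4: → [24,32); WM=22
i=14 t=33 v=6: → [32,40); WM=31; [16,24) fires=3
i=15 t=35 v=1: → [32,40); WM=33; [24,32) fires=1
i=16 t=26 v=5: DROP (t<33-2); WM=33

[0,8)=4 [8,16)=1 [16,24)=3 [24,32)=1 [32,40)=2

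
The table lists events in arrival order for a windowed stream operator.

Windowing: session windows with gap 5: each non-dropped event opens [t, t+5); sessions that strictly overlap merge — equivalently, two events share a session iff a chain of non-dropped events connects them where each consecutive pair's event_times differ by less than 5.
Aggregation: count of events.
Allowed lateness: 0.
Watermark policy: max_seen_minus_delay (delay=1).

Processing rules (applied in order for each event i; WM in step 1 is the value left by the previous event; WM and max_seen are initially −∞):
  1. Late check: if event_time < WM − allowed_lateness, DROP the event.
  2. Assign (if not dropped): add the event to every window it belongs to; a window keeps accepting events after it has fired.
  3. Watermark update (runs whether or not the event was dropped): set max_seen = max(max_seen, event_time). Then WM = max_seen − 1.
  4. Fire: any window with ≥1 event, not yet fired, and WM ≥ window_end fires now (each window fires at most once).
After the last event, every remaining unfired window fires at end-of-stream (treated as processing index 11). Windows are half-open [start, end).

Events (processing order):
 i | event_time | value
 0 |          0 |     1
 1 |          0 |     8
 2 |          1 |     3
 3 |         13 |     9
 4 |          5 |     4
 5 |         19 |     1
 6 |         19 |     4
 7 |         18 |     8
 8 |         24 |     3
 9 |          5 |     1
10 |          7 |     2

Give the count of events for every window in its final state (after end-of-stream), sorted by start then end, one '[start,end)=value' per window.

[0,6)=3 [13,18)=1 [18,24)=3 [24,29)=1

i=0 t=0 v=1: → [0,5); WM=-1
i=1 t=0 v=8: → [0,5); WM=-1
i=2 t=1 v=3: → [0,6); WM=0
i=3 t=13 v=9: → [13,18); WM=12
i=4 t=5 v=4: DROP (t<12-0); WM=12
i=5 t=19 v=1: → [19,24); WM=18
i=6 t=19 v=4: → [19,24); WM=18
i=7 t=18 v=8: → [18,24); WM=18
i=8 t=24 v=3: → [24,29); WM=23
i=9 t=5 v=1: DROP (t<23-0); WM=23
i=10 t=7 v=2: DROP (t<23-0); WM=23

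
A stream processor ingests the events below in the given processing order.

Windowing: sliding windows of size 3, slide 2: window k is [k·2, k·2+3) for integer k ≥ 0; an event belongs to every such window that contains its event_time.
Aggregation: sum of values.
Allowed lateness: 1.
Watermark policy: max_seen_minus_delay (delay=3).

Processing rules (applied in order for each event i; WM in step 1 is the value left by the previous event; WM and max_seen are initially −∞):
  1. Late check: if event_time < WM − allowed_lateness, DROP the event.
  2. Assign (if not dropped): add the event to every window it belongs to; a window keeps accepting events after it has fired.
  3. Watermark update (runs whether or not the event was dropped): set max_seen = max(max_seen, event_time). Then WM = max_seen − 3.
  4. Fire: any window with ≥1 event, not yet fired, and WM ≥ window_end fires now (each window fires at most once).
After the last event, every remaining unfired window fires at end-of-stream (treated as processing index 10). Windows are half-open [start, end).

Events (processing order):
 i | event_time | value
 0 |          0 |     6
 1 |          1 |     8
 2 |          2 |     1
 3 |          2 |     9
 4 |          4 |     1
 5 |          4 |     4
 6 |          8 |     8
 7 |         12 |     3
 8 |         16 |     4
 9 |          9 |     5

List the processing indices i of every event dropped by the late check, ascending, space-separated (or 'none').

i=0 t=0 v=6: → [0,3); WM=-3
i=1 t=1 v=8: → [0,3); WM=-2
i=2 t=2 v=1: → [2,5),[0,3); WM=-1
i=3 t=2 v=9: → [2,5),[0,3); WM=-1
i=4 t=4 v=1: → [4,7),[2,5); WM=1
i=5 t=4 v=4: → [4,7),[2,5); WM=1
i=6 t=8 v=8: → [8,11),[6,9); WM=5; [0,3) fires=24 [2,5) fires=15
i=7 t=12 v=3: → [12,15),[10,13); WM=9; [4,7) fires=5 [6,9) fires=8
i=8 t=16 v=4: → [16,19),[14,17); WM=13; [8,11) fires=8 [10,13) fires=3
i=9 t=9 v=5: DROP (t<13-1); WM=13

9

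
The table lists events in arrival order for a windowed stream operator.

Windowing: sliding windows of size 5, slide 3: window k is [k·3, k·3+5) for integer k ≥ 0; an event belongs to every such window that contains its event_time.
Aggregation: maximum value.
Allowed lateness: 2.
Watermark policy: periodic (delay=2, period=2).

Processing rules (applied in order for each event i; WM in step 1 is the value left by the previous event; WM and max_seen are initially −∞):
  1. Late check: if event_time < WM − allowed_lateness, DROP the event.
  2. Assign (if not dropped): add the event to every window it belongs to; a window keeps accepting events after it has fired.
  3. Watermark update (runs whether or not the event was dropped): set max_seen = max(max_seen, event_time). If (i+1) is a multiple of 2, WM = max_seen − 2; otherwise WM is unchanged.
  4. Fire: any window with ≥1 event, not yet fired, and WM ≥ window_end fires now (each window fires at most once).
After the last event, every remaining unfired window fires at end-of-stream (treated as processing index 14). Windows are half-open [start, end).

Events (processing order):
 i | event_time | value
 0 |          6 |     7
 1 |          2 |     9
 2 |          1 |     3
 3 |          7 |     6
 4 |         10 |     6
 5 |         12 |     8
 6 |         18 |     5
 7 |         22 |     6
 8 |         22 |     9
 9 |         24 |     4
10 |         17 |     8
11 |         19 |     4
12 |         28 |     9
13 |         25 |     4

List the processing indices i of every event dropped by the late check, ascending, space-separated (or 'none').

i=0 t=6 v=7: → [6,11),[3,8); WM=−∞
i=1 t=2 v=9: → [0,5); WM=4
i=2 t=1 v=3: DROP (t<4-2); WM=4
i=3 t=7 v=6: → [6,11),[3,8); WM=5; [0,5) fires=9
i=4 t=10 v=6: → [9,14),[6,11); WM=5
i=5 t=12 v=8: → [12,17),[9,14); WM=10; [3,8) fires=7
i=6 t=18 v=5: → [18,23),[15,20); WM=10
i=7 t=22 v=6: → [21,26),[18,23); WM=20; [6,11) fires=7 [9,14) fires=8 [12,17) fires=8 [15,20) fires=5
i=8 t=22 v=9: → [21,26),[18,23); WM=20
i=9 t=24 v=4: → [24,29),[21,26); WM=22
i=10 t=17 v=8: DROP (t<22-2); WM=22
i=11 t=19 v=4: DROP (t<22-2); WM=22
i=12 t=28 v=9: → [27,32),[24,29); WM=22
i=13 t=25 v=4: → [24,29),[21,26); WM=26; [18,23) fires=9 [21,26) fires=9

2 10 11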